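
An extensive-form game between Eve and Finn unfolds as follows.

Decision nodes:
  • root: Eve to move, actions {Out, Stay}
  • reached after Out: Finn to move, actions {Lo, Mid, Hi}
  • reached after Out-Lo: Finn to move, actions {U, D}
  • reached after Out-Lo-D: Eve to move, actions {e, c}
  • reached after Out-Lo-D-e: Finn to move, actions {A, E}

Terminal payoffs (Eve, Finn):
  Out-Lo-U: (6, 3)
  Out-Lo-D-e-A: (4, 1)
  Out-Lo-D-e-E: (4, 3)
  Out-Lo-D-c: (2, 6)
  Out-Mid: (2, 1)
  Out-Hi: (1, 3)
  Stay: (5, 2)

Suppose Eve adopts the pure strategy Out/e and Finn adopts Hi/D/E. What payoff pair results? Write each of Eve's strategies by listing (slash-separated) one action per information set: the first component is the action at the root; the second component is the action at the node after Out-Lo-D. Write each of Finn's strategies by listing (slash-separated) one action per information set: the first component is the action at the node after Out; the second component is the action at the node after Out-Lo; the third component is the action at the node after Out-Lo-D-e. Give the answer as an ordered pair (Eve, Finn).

Trace the play path from the root:
  Eve plays Out
  Finn plays Hi at [Out]
→ terminal payoff (1, 3).
(Eve's choice at the node after Out-Lo-D is never reached on this path, so it doesn't affect the outcome.)

(1, 3)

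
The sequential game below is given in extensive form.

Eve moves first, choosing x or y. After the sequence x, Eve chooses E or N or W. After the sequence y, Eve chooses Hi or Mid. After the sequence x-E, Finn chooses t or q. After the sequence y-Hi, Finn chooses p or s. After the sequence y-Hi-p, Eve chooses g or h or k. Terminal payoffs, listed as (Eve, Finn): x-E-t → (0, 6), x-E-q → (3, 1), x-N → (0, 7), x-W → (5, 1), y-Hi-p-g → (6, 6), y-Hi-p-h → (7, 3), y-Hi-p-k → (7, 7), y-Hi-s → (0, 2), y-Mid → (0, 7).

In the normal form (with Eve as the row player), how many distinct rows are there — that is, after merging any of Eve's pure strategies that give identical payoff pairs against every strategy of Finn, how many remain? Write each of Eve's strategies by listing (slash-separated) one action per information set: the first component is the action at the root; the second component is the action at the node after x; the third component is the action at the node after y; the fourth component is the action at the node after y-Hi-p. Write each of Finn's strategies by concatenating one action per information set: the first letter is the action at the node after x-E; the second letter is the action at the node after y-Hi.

Eve has 36 pure strategies: x/E/Hi/g, x/E/Hi/h, x/E/Hi/k, x/E/Mid/g, x/E/Mid/h, x/E/Mid/k, x/N/Hi/g, x/N/Hi/h, x/N/Hi/k, x/N/Mid/g, x/N/Mid/h, x/N/Mid/k, x/W/Hi/g, x/W/Hi/h, x/W/Hi/k, x/W/Mid/g, x/W/Mid/h, x/W/Mid/k, y/E/Hi/g, y/E/Hi/h, y/E/Hi/k, y/E/Mid/g, y/E/Mid/h, y/E/Mid/k, y/N/Hi/g, y/N/Hi/h, y/N/Hi/k, y/N/Mid/g, y/N/Mid/h, y/N/Mid/k, y/W/Hi/g, y/W/Hi/h, y/W/Hi/k, y/W/Mid/g, y/W/Mid/h, y/W/Mid/k. Columns: tp, ts, qp, qs.
{x/E/Hi/g, x/E/Hi/h, x/E/Hi/k, x/E/Mid/g, x/E/Mid/h, x/E/Mid/k} → row (0,6) (0,6) (3,1) (3,1)
{x/N/Hi/g, x/N/Hi/h, x/N/Hi/k, x/N/Mid/g, x/N/Mid/h, x/N/Mid/k, y/E/Mid/g, y/E/Mid/h, y/E/Mid/k, y/N/Mid/g, y/N/Mid/h, y/N/Mid/k, y/W/Mid/g, y/W/Mid/h, y/W/Mid/k} → row (0,7) (0,7) (0,7) (0,7)
{x/W/Hi/g, x/W/Hi/h, x/W/Hi/k, x/W/Mid/g, x/W/Mid/h, x/W/Mid/k} → row (5,1) (5,1) (5,1) (5,1)
{y/E/Hi/g, y/N/Hi/g, y/W/Hi/g} → row (6,6) (0,2) (6,6) (0,2)
{y/E/Hi/h, y/N/Hi/h, y/W/Hi/h} → row (7,3) (0,2) (7,3) (0,2)
{y/E/Hi/k, y/N/Hi/k, y/W/Hi/k} → row (7,7) (0,2) (7,7) (0,2)
That's 6 distinct rows out of 36 strategies.

6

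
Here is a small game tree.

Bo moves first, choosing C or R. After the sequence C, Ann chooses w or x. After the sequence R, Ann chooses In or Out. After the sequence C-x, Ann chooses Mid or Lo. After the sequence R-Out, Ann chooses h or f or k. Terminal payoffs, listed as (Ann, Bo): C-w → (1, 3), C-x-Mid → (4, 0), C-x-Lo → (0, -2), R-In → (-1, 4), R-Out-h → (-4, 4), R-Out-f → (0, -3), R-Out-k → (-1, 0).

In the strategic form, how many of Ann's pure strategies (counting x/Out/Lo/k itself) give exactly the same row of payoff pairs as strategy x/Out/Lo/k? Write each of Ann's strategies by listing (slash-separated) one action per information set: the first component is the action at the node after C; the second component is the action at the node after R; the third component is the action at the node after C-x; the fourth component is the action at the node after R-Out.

1

Row for x/Out/Lo/k (columns C, R): (0,-2) (-1,0).
Every one of Ann's information sets is on the play path for some reply by Bo when Ann follows x/Out/Lo/k.
Changing the action at any of them therefore changes at least one column, so only x/Out/Lo/k itself gives this row.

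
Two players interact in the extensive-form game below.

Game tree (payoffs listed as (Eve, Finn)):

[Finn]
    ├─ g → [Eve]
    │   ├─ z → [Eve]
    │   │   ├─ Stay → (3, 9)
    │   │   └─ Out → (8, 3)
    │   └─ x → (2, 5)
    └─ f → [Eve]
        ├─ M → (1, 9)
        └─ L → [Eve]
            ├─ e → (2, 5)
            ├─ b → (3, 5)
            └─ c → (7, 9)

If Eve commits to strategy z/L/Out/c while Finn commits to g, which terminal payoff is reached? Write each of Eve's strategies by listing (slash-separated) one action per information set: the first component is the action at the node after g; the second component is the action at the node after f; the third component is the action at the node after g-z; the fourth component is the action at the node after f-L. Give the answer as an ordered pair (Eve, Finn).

(8, 3)

Trace the play path from the root:
  Finn plays g
  Eve plays z at [g]
  Eve plays Out at [g-z]
→ terminal payoff (8, 3).
(Eve's choice at the node after f is never reached on this path, so it doesn't affect the outcome.)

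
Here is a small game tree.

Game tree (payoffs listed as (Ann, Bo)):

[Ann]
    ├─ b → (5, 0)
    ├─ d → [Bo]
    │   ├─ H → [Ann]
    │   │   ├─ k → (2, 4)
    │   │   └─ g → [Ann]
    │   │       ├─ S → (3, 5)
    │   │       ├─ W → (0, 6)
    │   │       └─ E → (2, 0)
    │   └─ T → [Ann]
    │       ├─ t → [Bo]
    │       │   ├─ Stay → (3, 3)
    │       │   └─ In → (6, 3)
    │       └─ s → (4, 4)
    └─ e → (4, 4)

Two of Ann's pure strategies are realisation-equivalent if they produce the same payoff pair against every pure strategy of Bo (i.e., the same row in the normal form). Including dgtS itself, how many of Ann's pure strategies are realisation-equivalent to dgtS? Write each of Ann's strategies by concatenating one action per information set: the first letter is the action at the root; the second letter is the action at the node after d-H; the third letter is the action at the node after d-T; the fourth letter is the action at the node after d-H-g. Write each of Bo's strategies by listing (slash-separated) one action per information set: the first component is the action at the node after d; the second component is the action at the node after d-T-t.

Row for dgtS (columns H/Stay, H/In, T/Stay, T/In): (3,5) (3,5) (3,3) (6,3).
Every one of Ann's information sets is on the play path for some reply by Bo when Ann follows dgtS.
Changing the action at any of them therefore changes at least one column, so only dgtS itself gives this row.

1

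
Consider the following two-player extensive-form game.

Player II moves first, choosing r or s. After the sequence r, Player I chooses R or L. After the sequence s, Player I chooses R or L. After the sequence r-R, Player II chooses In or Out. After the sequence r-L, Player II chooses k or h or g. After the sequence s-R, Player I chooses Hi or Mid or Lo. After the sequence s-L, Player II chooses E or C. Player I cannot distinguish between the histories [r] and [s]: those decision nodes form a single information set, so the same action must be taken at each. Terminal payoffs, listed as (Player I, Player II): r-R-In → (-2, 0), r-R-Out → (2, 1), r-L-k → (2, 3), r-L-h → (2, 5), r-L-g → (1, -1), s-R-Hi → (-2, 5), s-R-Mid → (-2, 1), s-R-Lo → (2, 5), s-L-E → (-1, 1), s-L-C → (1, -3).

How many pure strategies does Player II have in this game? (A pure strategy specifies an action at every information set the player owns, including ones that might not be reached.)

Player II owns the root with actions {r, s} — two choices.
Player II owns the node after r-R with actions {In, Out} — two choices.
Player II owns the node after r-L with actions {k, h, g} — three choices.
Player II owns the node after s-L with actions {E, C} — two choices.
A pure strategy fixes one action at each information set independently, so the count is the product 2 × 2 × 3 × 2 = 24.
(For reference, Player I has 6 pure strategies, giving a 24×6 normal-form matrix.)

24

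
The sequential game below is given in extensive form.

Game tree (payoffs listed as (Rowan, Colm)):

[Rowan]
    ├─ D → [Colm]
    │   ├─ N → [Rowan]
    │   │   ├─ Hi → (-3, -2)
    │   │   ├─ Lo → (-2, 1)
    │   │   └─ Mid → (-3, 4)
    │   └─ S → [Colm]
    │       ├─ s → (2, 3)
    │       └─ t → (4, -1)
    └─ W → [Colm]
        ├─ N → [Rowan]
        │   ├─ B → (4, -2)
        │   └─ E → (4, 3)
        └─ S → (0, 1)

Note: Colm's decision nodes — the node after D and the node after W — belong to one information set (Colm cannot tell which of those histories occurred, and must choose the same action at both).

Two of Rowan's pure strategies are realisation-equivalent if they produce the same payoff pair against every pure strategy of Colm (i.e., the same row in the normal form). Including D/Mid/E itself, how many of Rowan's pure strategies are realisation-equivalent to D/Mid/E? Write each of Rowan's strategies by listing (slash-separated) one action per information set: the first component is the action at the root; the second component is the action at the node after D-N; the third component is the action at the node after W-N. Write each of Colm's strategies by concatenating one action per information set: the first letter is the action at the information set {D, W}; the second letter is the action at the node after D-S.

Row for D/Mid/E (columns Ns, Nt, Ss, St): (-3,4) (-3,4) (2,3) (4,-1).
Under D/Mid/E, Rowan's choice at the node after W-N can never be reached regardless of what Colm does, so varying those choices leaves every outcome unchanged.
Holding the reachable choices fixed and varying the unreachable one freely already gives 2 equivalent strategies.
No other strategy reproduces this row, so those 2 are the full class: D/Mid/B, D/Mid/E.

2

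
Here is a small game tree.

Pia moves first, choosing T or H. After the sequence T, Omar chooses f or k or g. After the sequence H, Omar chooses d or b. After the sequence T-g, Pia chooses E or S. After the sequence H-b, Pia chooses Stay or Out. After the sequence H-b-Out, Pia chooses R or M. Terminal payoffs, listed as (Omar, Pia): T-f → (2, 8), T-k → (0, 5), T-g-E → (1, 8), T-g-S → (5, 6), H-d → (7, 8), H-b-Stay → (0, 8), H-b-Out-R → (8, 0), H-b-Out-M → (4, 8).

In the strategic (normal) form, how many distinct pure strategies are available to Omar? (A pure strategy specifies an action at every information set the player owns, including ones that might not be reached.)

Omar owns the node after T with actions {f, k, g} — three choices.
Omar owns the node after H with actions {d, b} — two choices.
A pure strategy fixes one action at each information set independently, so the count is the product 3 × 2 = 6.

6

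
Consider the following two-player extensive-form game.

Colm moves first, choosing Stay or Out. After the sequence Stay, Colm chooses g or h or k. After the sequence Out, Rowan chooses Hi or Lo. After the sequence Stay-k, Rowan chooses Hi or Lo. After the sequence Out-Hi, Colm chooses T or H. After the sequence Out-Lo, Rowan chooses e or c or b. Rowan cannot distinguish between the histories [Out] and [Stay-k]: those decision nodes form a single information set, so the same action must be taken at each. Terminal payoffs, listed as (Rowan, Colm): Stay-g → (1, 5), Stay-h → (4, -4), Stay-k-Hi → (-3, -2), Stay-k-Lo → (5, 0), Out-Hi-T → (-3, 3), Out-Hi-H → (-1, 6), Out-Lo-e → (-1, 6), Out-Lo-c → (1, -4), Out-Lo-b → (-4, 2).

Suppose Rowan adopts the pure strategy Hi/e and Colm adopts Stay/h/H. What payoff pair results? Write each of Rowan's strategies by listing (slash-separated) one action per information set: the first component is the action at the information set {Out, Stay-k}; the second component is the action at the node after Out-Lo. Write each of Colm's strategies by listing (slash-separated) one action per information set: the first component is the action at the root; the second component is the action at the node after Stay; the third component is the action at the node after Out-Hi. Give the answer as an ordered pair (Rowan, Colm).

(4, -4)

Trace the play path from the root:
  Colm plays Stay
  Colm plays h at [Stay]
→ terminal payoff (4, -4).
(Rowan's choice at the information set {Out, Stay-k} is never reached on this path, so it doesn't affect the outcome.)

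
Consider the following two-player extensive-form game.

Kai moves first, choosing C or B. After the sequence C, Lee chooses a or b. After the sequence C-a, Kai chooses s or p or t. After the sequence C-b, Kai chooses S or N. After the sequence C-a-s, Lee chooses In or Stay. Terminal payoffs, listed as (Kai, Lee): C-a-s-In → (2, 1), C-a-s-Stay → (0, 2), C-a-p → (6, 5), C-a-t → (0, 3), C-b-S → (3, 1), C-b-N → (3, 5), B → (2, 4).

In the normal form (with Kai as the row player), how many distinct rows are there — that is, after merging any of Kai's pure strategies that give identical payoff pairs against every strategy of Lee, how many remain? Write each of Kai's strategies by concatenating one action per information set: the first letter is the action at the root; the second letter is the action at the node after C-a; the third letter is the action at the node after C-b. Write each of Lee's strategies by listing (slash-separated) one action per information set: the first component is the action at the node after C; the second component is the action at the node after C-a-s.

Kai has 12 pure strategies: CsS, CsN, CpS, CpN, CtS, CtN, BsS, BsN, BpS, BpN, BtS, BtN. Columns: a/In, a/Stay, b/In, b/Stay.
{CsS} → row (2,1) (0,2) (3,1) (3,1)
{CsN} → row (2,1) (0,2) (3,5) (3,5)
{CpS} → row (6,5) (6,5) (3,1) (3,1)
{CpN} → row (6,5) (6,5) (3,5) (3,5)
{CtS} → row (0,3) (0,3) (3,1) (3,1)
{CtN} → row (0,3) (0,3) (3,5) (3,5)
{BsS, BsN, BpS, BpN, BtS, BtN} → row (2,4) (2,4) (2,4) (2,4)
That's 7 distinct rows out of 12 strategies.

7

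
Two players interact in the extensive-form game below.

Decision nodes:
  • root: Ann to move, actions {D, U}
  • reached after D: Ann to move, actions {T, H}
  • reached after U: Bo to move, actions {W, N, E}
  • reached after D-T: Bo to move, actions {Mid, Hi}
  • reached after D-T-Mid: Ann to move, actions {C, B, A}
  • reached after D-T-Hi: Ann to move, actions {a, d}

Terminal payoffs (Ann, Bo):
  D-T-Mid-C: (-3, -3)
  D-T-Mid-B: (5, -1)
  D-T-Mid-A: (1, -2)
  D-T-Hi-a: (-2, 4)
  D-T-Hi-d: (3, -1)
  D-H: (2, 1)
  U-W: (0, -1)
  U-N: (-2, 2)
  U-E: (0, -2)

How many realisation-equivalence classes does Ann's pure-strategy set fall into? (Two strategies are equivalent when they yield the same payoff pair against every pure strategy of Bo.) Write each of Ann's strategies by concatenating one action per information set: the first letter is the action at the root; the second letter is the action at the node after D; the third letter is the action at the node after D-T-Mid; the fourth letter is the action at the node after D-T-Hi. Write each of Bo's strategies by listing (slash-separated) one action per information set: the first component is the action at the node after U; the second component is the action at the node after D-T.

8

Ann has 24 pure strategies: DTCa, DTCd, DTBa, DTBd, DTAa, DTAd, DHCa, DHCd, DHBa, DHBd, DHAa, DHAd, UTCa, UTCd, UTBa, UTBd, UTAa, UTAd, UHCa, UHCd, UHBa, UHBd, UHAa, UHAd. Columns: W/Mid, W/Hi, N/Mid, N/Hi, E/Mid, E/Hi.
{DTCa} → row (-3,-3) (-2,4) (-3,-3) (-2,4) (-3,-3) (-2,4)
{DTCd} → row (-3,-3) (3,-1) (-3,-3) (3,-1) (-3,-3) (3,-1)
{DTBa} → row (5,-1) (-2,4) (5,-1) (-2,4) (5,-1) (-2,4)
{DTBd} → row (5,-1) (3,-1) (5,-1) (3,-1) (5,-1) (3,-1)
{DTAa} → row (1,-2) (-2,4) (1,-2) (-2,4) (1,-2) (-2,4)
{DTAd} → row (1,-2) (3,-1) (1,-2) (3,-1) (1,-2) (3,-1)
{DHCa, DHCd, DHBa, DHBd, DHAa, DHAd} → row (2,1) (2,1) (2,1) (2,1) (2,1) (2,1)
{UTCa, UTCd, UTBa, UTBd, UTAa, UTAd, UHCa, UHCd, UHBa, UHBd, UHAa, UHAd} → row (0,-1) (0,-1) (-2,2) (-2,2) (0,-2) (0,-2)
That's 8 distinct rows out of 24 strategies.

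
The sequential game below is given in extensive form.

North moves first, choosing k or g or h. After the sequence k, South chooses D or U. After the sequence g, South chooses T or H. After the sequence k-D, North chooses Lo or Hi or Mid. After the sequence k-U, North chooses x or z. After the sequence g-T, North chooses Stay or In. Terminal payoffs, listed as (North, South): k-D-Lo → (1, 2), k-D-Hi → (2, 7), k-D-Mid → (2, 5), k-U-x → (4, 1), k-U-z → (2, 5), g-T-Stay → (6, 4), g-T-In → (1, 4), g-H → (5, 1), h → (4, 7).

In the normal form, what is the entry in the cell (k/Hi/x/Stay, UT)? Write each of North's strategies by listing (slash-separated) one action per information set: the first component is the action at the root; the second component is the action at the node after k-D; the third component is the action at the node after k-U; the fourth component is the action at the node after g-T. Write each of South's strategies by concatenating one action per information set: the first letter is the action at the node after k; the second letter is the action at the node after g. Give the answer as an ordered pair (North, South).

(4, 1)

Trace the play path from the root:
  North plays k
  South plays U at [k]
  North plays x at [k-U]
→ terminal payoff (4, 1).
(North's choice at the node after k-D is never reached on this path, so it doesn't affect the outcome.)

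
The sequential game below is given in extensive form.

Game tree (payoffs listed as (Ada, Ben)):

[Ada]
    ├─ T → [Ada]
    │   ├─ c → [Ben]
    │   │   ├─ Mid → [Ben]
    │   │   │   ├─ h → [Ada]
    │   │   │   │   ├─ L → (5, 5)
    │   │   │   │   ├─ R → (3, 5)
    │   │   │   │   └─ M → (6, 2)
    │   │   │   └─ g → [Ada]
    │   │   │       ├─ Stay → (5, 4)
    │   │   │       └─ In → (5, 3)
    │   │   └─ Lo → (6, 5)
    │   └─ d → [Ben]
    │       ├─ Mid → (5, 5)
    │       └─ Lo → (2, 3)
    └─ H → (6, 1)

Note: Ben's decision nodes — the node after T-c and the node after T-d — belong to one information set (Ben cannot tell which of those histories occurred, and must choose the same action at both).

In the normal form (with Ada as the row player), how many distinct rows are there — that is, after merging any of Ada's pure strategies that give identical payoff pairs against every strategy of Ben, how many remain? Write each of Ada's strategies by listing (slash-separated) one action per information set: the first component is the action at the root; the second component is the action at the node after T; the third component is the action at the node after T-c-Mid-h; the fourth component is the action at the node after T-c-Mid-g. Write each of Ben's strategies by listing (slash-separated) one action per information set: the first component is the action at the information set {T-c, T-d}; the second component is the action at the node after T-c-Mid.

Ada has 24 pure strategies: T/c/L/Stay, T/c/L/In, T/c/R/Stay, T/c/R/In, T/c/M/Stay, T/c/M/In, T/d/L/Stay, T/d/L/In, T/d/R/Stay, T/d/R/In, T/d/M/Stay, T/d/M/In, H/c/L/Stay, H/c/L/In, H/c/R/Stay, H/c/R/In, H/c/M/Stay, H/c/M/In, H/d/L/Stay, H/d/L/In, H/d/R/Stay, H/d/R/In, H/d/M/Stay, H/d/M/In. Columns: Mid/h, Mid/g, Lo/h, Lo/g.
{T/c/L/Stay} → row (5,5) (5,4) (6,5) (6,5)
{T/c/L/In} → row (5,5) (5,3) (6,5) (6,5)
{T/c/R/Stay} → row (3,5) (5,4) (6,5) (6,5)
{T/c/R/In} → row (3,5) (5,3) (6,5) (6,5)
{T/c/M/Stay} → row (6,2) (5,4) (6,5) (6,5)
{T/c/M/In} → row (6,2) (5,3) (6,5) (6,5)
{T/d/L/Stay, T/d/L/In, T/d/R/Stay, T/d/R/In, T/d/M/Stay, T/d/M/In} → row (5,5) (5,5) (2,3) (2,3)
{H/c/L/Stay, H/c/L/In, H/c/R/Stay, H/c/R/In, H/c/M/Stay, H/c/M/In, H/d/L/Stay, H/d/L/In, H/d/R/Stay, H/d/R/In, H/d/M/Stay, H/d/M/In} → row (6,1) (6,1) (6,1) (6,1)
That's 8 distinct rows out of 24 strategies.

8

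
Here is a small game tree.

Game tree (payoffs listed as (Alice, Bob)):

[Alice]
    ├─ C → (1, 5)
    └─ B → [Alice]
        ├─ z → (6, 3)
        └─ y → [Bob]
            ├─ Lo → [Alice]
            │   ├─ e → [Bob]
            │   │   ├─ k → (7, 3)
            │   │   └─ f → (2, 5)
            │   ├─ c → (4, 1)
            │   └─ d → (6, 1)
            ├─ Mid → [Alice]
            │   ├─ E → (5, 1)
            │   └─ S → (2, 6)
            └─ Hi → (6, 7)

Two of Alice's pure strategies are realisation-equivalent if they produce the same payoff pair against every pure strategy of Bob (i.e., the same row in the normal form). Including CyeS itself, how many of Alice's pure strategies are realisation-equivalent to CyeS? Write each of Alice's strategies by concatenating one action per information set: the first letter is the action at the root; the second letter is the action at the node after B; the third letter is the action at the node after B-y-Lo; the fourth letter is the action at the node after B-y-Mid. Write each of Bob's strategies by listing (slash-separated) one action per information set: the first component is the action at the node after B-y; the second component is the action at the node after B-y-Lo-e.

12

Row for CyeS (columns Lo/k, Lo/f, Mid/k, Mid/f, Hi/k, Hi/f): (1,5) (1,5) (1,5) (1,5) (1,5) (1,5).
Under CyeS, Alice's choice at the node after B and at the node after B-y-Lo and at the node after B-y-Mid can never be reached regardless of what Bob does, so varying those choices leaves every outcome unchanged.
Holding the reachable choices fixed and varying the unreachable ones freely already gives 2 × 3 × 2 = 12 equivalent strategies.
No other strategy reproduces this row, so those 12 are the full class: CzeE, CzeS, CzcE, CzcS, CzdE, CzdS, CyeE, CyeS, CycE, CycS, CydE, CydS.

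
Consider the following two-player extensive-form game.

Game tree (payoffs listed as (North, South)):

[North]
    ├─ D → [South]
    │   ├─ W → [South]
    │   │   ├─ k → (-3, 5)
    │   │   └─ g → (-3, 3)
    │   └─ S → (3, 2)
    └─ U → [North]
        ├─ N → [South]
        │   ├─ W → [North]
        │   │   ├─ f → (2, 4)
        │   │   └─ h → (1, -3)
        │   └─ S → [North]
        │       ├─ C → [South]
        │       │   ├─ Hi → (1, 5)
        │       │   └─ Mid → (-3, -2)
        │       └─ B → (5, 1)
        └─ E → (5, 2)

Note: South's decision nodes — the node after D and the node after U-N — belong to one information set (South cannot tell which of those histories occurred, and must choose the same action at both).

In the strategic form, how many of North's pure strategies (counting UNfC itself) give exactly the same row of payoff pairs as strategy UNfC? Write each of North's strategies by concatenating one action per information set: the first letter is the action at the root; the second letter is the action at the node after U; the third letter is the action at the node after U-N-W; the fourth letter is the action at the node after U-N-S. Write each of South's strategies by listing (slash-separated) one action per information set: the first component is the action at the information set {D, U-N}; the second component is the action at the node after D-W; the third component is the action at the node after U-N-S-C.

1

Row for UNfC (columns W/k/Hi, W/k/Mid, W/g/Hi, W/g/Mid, S/k/Hi, S/k/Mid, S/g/Hi, S/g/Mid): (2,4) (2,4) (2,4) (2,4) (1,5) (-3,-2) (1,5) (-3,-2).
Every one of North's information sets is on the play path for some reply by South when North follows UNfC.
Changing the action at any of them therefore changes at least one column, so only UNfC itself gives this row.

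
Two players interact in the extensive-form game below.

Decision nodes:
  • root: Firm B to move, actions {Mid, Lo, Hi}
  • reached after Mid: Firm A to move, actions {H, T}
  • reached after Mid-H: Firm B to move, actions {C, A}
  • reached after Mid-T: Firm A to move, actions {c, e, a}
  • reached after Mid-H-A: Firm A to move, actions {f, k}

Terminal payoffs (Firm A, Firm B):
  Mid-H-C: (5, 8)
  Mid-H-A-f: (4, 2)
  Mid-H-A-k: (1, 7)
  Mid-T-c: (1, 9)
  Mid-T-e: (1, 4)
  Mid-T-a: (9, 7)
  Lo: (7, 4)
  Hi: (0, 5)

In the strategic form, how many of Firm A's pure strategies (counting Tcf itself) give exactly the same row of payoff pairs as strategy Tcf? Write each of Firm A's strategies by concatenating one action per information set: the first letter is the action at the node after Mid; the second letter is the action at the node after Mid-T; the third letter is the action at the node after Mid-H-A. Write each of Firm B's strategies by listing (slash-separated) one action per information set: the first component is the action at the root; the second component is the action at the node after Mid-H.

Row for Tcf (columns Mid/C, Mid/A, Lo/C, Lo/A, Hi/C, Hi/A): (1,9) (1,9) (7,4) (7,4) (0,5) (0,5).
Under Tcf, Firm A's choice at the node after Mid-H-A can never be reached regardless of what Firm B does, so varying those choices leaves every outcome unchanged.
Holding the reachable choices fixed and varying the unreachable one freely already gives 2 equivalent strategies.
No other strategy reproduces this row, so those 2 are the full class: Tcf, Tck.

2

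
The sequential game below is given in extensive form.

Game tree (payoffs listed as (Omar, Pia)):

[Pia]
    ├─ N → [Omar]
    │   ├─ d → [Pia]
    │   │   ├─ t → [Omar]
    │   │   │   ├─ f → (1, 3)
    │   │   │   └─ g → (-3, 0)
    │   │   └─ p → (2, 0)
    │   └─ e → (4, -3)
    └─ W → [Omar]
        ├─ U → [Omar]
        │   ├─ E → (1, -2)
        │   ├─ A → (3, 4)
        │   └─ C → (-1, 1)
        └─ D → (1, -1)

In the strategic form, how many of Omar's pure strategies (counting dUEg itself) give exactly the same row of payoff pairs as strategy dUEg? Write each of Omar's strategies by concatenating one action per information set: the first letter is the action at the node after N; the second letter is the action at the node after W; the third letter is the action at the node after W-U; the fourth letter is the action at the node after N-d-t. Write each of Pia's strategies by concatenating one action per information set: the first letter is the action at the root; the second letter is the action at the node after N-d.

1

Row for dUEg (columns Nt, Np, Wt, Wp): (-3,0) (2,0) (1,-2) (1,-2).
Every one of Omar's information sets is on the play path for some reply by Pia when Omar follows dUEg.
Changing the action at any of them therefore changes at least one column, so only dUEg itself gives this row.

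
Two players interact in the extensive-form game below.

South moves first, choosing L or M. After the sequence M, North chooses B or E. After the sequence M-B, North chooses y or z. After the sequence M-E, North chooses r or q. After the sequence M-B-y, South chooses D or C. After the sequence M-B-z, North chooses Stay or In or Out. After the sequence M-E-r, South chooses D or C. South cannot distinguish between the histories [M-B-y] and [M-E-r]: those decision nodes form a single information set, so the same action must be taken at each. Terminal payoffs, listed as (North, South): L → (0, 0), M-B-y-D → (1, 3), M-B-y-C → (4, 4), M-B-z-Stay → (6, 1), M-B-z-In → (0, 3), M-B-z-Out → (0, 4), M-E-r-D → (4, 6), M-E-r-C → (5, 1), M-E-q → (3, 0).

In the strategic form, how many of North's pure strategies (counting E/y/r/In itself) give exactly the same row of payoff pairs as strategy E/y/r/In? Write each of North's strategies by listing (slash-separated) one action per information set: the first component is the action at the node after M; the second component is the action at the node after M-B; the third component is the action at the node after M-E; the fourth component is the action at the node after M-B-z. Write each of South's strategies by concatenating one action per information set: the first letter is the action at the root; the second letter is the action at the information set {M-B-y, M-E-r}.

6

Row for E/y/r/In (columns LD, LC, MD, MC): (0,0) (0,0) (4,6) (5,1).
Under E/y/r/In, North's choice at the node after M-B and at the node after M-B-z can never be reached regardless of what South does, so varying those choices leaves every outcome unchanged.
Holding the reachable choices fixed and varying the unreachable ones freely already gives 2 × 3 = 6 equivalent strategies.
No other strategy reproduces this row, so those 6 are the full class: E/y/r/Stay, E/y/r/In, E/y/r/Out, E/z/r/Stay, E/z/r/In, E/z/r/Out.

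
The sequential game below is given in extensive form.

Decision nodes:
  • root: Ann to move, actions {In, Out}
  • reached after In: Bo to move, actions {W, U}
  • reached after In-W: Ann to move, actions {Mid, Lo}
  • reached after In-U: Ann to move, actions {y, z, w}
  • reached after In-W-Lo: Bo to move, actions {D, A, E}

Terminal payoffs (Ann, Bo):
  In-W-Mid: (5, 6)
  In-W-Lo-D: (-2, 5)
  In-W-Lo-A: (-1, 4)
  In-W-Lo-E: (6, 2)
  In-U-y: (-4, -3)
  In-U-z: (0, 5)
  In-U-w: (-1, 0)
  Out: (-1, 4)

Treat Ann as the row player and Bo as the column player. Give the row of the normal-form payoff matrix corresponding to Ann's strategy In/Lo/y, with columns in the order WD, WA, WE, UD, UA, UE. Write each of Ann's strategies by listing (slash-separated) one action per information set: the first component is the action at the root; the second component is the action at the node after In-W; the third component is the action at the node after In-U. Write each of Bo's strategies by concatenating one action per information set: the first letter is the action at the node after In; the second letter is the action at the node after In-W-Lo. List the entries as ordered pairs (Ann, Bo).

vs WD: Ann plays In → Bo plays W at [In] → Ann plays Lo at [In-W] → Bo plays D at [In-W-Lo] → (-2, 5)
vs WA: Ann plays In → Bo plays W at [In] → Ann plays Lo at [In-W] → Bo plays A at [In-W-Lo] → (-1, 4)
vs WE: Ann plays In → Bo plays W at [In] → Ann plays Lo at [In-W] → Bo plays E at [In-W-Lo] → (6, 2)
vs UD: Ann plays In → Bo plays U at [In] → Ann plays y at [In-U] → (-4, -3)
vs UA: Ann plays In → Bo plays U at [In] → Ann plays y at [In-U] → (-4, -3)
vs UE: Ann plays In → Bo plays U at [In] → Ann plays y at [In-U] → (-4, -3)

(-2,5) (-1,4) (6,2) (-4,-3) (-4,-3) (-4,-3)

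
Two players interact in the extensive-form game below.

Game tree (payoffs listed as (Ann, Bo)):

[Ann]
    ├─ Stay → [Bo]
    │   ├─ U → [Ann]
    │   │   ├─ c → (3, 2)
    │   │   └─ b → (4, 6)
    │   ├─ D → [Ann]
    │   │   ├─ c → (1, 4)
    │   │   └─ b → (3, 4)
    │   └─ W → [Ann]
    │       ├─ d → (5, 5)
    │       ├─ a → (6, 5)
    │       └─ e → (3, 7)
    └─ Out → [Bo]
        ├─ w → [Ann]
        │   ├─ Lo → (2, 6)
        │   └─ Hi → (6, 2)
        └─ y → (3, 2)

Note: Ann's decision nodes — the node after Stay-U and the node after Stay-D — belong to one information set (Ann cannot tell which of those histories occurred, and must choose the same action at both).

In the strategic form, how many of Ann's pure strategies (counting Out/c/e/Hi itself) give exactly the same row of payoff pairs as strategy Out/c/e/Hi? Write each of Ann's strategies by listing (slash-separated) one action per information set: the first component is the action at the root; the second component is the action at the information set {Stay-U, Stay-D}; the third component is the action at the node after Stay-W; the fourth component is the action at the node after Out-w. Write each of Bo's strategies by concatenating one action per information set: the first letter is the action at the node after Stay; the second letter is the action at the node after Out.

Row for Out/c/e/Hi (columns Uw, Uy, Dw, Dy, Ww, Wy): (6,2) (3,2) (6,2) (3,2) (6,2) (3,2).
Under Out/c/e/Hi, Ann's choice at the information set {Stay-U, Stay-D} and at the node after Stay-W can never be reached regardless of what Bo does, so varying those choices leaves every outcome unchanged.
Holding the reachable choices fixed and varying the unreachable ones freely already gives 2 × 3 = 6 equivalent strategies.
No other strategy reproduces this row, so those 6 are the full class: Out/c/d/Hi, Out/c/a/Hi, Out/c/e/Hi, Out/b/d/Hi, Out/b/a/Hi, Out/b/e/Hi.

6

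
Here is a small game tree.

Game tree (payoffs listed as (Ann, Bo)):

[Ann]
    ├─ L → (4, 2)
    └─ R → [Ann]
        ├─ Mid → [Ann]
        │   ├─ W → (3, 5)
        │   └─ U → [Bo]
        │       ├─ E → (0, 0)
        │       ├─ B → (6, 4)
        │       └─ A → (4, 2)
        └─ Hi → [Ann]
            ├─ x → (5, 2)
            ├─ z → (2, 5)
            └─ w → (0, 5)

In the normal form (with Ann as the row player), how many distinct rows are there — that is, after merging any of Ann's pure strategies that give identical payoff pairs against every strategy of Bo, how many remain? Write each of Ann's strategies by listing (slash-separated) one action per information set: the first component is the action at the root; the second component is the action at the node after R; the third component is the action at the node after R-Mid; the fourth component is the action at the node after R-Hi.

Ann has 24 pure strategies: L/Mid/W/x, L/Mid/W/z, L/Mid/W/w, L/Mid/U/x, L/Mid/U/z, L/Mid/U/w, L/Hi/W/x, L/Hi/W/z, L/Hi/W/w, L/Hi/U/x, L/Hi/U/z, L/Hi/U/w, R/Mid/W/x, R/Mid/W/z, R/Mid/W/w, R/Mid/U/x, R/Mid/U/z, R/Mid/U/w, R/Hi/W/x, R/Hi/W/z, R/Hi/W/w, R/Hi/U/x, R/Hi/U/z, R/Hi/U/w. Columns: E, B, A.
{L/Mid/W/x, L/Mid/W/z, L/Mid/W/w, L/Mid/U/x, L/Mid/U/z, L/Mid/U/w, L/Hi/W/x, L/Hi/W/z, L/Hi/W/w, L/Hi/U/x, L/Hi/U/z, L/Hi/U/w} → row (4,2) (4,2) (4,2)
{R/Mid/W/x, R/Mid/W/z, R/Mid/W/w} → row (3,5) (3,5) (3,5)
{R/Mid/U/x, R/Mid/U/z, R/Mid/U/w} → row (0,0) (6,4) (4,2)
{R/Hi/W/x, R/Hi/U/x} → row (5,2) (5,2) (5,2)
{R/Hi/W/z, R/Hi/U/z} → row (2,5) (2,5) (2,5)
{R/Hi/W/w, R/Hi/U/w} → row (0,5) (0,5) (0,5)
That's 6 distinct rows out of 24 strategies.

6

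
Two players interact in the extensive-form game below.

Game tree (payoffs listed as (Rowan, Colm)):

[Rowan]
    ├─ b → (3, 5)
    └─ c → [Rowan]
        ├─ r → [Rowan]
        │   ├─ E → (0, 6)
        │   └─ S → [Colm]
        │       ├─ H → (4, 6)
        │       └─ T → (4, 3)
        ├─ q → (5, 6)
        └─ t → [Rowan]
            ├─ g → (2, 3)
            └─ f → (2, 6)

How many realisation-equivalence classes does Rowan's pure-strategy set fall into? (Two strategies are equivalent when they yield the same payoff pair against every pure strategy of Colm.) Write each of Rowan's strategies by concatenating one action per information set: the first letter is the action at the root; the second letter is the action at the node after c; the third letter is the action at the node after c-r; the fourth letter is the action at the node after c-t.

Rowan has 24 pure strategies: brEg, brEf, brSg, brSf, bqEg, bqEf, bqSg, bqSf, btEg, btEf, btSg, btSf, crEg, crEf, crSg, crSf, cqEg, cqEf, cqSg, cqSf, ctEg, ctEf, ctSg, ctSf. Columns: H, T.
{brEg, brEf, brSg, brSf, bqEg, bqEf, bqSg, bqSf, btEg, btEf, btSg, btSf} → row (3,5) (3,5)
{crEg, crEf} → row (0,6) (0,6)
{crSg, crSf} → row (4,6) (4,3)
{cqEg, cqEf, cqSg, cqSf} → row (5,6) (5,6)
{ctEg, ctSg} → row (2,3) (2,3)
{ctEf, ctSf} → row (2,6) (2,6)
That's 6 distinct rows out of 24 strategies.

6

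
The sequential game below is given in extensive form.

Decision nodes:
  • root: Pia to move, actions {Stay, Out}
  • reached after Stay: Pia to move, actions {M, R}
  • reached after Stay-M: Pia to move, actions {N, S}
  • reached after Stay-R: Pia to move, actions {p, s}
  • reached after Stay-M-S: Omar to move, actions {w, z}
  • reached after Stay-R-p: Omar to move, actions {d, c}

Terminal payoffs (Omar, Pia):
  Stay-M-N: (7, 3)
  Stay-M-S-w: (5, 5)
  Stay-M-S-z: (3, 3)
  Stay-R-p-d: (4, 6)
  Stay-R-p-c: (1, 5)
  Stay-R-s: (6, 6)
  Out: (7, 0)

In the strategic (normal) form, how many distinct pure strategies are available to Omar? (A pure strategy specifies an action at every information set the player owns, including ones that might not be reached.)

Omar owns the node after Stay-M-S with actions {w, z} — two choices.
Omar owns the node after Stay-R-p with actions {d, c} — two choices.
A pure strategy fixes one action at each information set independently, so the count is the product 2 × 2 = 4.
(For reference, Pia has 16 pure strategies, giving a 4×16 normal-form matrix.)

4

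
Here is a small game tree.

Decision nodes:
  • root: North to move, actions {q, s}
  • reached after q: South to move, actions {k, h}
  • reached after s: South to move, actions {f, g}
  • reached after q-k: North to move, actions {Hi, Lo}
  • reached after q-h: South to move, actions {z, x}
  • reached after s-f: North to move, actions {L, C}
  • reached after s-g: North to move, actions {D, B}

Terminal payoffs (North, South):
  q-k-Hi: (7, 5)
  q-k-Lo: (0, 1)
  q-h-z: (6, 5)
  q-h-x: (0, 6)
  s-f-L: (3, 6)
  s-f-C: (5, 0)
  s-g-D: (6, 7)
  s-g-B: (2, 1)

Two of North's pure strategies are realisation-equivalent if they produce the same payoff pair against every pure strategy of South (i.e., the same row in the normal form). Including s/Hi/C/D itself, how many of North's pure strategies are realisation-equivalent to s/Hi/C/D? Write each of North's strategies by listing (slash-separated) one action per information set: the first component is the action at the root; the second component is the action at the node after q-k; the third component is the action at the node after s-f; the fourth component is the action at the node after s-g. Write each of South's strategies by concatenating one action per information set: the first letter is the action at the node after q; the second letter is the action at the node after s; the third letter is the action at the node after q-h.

Row for s/Hi/C/D (columns kfz, kfx, kgz, kgx, hfz, hfx, hgz, hgx): (5,0) (5,0) (6,7) (6,7) (5,0) (5,0) (6,7) (6,7).
Under s/Hi/C/D, North's choice at the node after q-k can never be reached regardless of what South does, so varying those choices leaves every outcome unchanged.
Holding the reachable choices fixed and varying the unreachable one freely already gives 2 equivalent strategies.
No other strategy reproduces this row, so those 2 are the full class: s/Hi/C/D, s/Lo/C/D.

2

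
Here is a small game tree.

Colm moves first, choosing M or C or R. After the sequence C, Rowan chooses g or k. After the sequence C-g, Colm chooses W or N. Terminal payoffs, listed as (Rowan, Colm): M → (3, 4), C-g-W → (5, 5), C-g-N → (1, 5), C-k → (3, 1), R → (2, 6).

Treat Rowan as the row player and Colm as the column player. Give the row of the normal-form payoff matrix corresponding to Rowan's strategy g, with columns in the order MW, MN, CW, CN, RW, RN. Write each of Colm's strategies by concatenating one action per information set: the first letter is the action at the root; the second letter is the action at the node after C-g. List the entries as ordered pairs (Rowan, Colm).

(3,4) (3,4) (5,5) (1,5) (2,6) (2,6)

vs MW: Colm plays M → (3, 4)
vs MN: Colm plays M → (3, 4)
vs CW: Colm plays C → Rowan plays g at [C] → Colm plays W at [C-g] → (5, 5)
vs CN: Colm plays C → Rowan plays g at [C] → Colm plays N at [C-g] → (1, 5)
vs RW: Colm plays R → (2, 6)
vs RN: Colm plays R → (2, 6)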